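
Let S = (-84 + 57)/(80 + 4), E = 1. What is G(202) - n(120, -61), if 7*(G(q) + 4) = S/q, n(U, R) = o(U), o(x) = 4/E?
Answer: -316745/39592 ≈ -8.0002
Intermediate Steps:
o(x) = 4 (o(x) = 4/1 = 4*1 = 4)
S = -9/28 (S = -27/84 = -27*1/84 = -9/28 ≈ -0.32143)
n(U, R) = 4
G(q) = -4 - 9/(196*q) (G(q) = -4 + (-9/(28*q))/7 = -4 - 9/(196*q))
G(202) - n(120, -61) = (-4 - 9/196/202) - 1*4 = (-4 - 9/196*1/202) - 4 = (-4 - 9/39592) - 4 = -158377/39592 - 4 = -316745/39592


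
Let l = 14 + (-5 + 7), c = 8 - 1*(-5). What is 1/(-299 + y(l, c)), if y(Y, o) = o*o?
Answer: -1/130 ≈ -0.0076923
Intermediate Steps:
c = 13 (c = 8 + 5 = 13)
l = 16 (l = 14 + 2 = 16)
y(Y, o) = o**2
1/(-299 + y(l, c)) = 1/(-299 + 13**2) = 1/(-299 + 169) = 1/(-130) = -1/130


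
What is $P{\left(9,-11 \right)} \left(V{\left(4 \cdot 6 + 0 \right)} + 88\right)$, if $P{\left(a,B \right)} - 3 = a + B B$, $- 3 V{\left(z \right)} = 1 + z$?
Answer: $\frac{31787}{3} \approx 10596.0$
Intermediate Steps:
$V{\left(z \right)} = - \frac{1}{3} - \frac{z}{3}$ ($V{\left(z \right)} = - \frac{1 + z}{3} = - \frac{1}{3} - \frac{z}{3}$)
$P{\left(a,B \right)} = 3 + a + B^{2}$ ($P{\left(a,B \right)} = 3 + \left(a + B B\right) = 3 + \left(a + B^{2}\right) = 3 + a + B^{2}$)
$P{\left(9,-11 \right)} \left(V{\left(4 \cdot 6 + 0 \right)} + 88\right) = \left(3 + 9 + \left(-11\right)^{2}\right) \left(\left(- \frac{1}{3} - \frac{4 \cdot 6 + 0}{3}\right) + 88\right) = \left(3 + 9 + 121\right) \left(\left(- \frac{1}{3} - \frac{24 + 0}{3}\right) + 88\right) = 133 \left(\left(- \frac{1}{3} - 8\right) + 88\right) = 133 \left(- \frac{25}{3} + 88\right) = 133 \cdot \frac{239}{3} = \frac{31787}{3}$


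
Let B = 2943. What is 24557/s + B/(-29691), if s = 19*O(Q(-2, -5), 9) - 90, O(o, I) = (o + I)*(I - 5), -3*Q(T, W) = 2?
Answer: 242507619/5377370 ≈ 45.098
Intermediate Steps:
Q(T, W) = -2/3 (Q(T, W) = -1/3*2 = -2/3)
O(o, I) = (-5 + I)*(I + o) (O(o, I) = (I + o)*(-5 + I) = (-5 + I)*(I + o))
s = 1630/3 (s = 19*(9**2 - 5*9 - 5*(-2/3) + 9*(-2/3)) - 90 = 19*(81 - 45 + 10/3 - 6) - 90 = 19*(100/3) - 90 = 1900/3 - 90 = 1630/3 ≈ 543.33)
24557/s + B/(-29691) = 24557/(1630/3) + 2943/(-29691) = 24557*(3/1630) + 2943*(-1/29691) = 73671/1630 - 327/3299 = 242507619/5377370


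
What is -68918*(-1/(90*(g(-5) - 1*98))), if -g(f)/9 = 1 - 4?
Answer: -34459/3195 ≈ -10.785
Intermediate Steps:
g(f) = 27 (g(f) = -9*(1 - 4) = -9*(-3) = 27)
-68918*(-1/(90*(g(-5) - 1*98))) = -68918*(-1/(90*(27 - 1*98))) = -68918*(-1/(90*(27 - 98))) = -68918/((-90*(-71))) = -68918/6390 = -68918*1/6390 = -34459/3195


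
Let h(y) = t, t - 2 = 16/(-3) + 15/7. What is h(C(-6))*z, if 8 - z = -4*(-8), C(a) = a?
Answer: 200/7 ≈ 28.571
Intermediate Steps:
t = -25/21 (t = 2 + (16/(-3) + 15/7) = 2 + (16*(-⅓) + 15*(⅐)) = 2 + (-16/3 + 15/7) = 2 - 67/21 = -25/21 ≈ -1.1905)
z = -24 (z = 8 - (-4)*(-8) = 8 - 1*32 = 8 - 32 = -24)
h(y) = -25/21
h(C(-6))*z = -25/21*(-24) = 200/7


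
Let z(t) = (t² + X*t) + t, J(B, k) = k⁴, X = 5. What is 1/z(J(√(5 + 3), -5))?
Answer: 1/394375 ≈ 2.5357e-6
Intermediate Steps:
z(t) = t² + 6*t (z(t) = (t² + 5*t) + t = t² + 6*t)
1/z(J(√(5 + 3), -5)) = 1/((-5)⁴*(6 + (-5)⁴)) = 1/(625*(6 + 625)) = 1/(625*631) = 1/394375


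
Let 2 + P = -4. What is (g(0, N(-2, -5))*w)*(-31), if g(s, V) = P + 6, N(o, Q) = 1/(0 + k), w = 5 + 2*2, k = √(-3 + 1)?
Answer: 0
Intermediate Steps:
k = I*√2 (k = √(-2) = I*√2 ≈ 1.4142*I)
w = 9 (w = 5 + 4 = 9)
N(o, Q) = -I*√2/2 (N(o, Q) = 1/(0 + I*√2) = 1/(I*√2) = -I*√2/2)
P = -6 (P = -2 - 4 = -6)
g(s, V) = 0 (g(s, V) = -6 + 6 = 0)
(g(0, N(-2, -5))*w)*(-31) = (0*9)*(-31) = 0*(-31) = 0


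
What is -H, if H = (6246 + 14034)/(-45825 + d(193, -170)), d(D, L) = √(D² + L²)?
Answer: 232332750/524966119 + 5070*√66149/524966119 ≈ 0.44505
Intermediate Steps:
H = 20280/(-45825 + √66149) (H = (6246 + 14034)/(-45825 + √(193² + (-170)²)) = 20280/(-45825 + √(37249 + 28900)) = 20280/(-45825 + √66149) ≈ -0.44505)
-H = -(-232332750/524966119 - 5070*√66149/524966119) = 232332750/524966119 + 5070*√66149/524966119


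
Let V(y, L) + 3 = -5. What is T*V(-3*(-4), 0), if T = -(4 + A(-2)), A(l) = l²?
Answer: 64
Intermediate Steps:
V(y, L) = -8 (V(y, L) = -3 - 5 = -8)
T = -8 (T = -(4 + (-2)²) = -(4 + 4) = -1*8 = -8)
T*V(-3*(-4), 0) = -8*(-8) = 64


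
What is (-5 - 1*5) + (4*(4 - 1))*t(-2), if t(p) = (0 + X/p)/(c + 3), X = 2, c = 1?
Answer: -13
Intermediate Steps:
t(p) = 1/(2*p) (t(p) = (0 + 2/p)/(1 + 3) = (2/p)/4 = (2/p)*(¼) = 1/(2*p))
(-5 - 1*5) + (4*(4 - 1))*t(-2) = (-5 - 1*5) + (4*(4 - 1))*((½)/(-2)) = (-5 - 5) + (4*3)*((½)*(-½)) = -10 + 12*(-¼) = -10 - 3 = -13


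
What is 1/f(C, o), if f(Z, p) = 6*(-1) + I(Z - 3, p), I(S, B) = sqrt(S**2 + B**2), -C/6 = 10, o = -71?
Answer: 3/4487 + sqrt(9010)/8974 ≈ 0.011246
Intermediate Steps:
C = -60 (C = -6*10 = -60)
I(S, B) = sqrt(B**2 + S**2)
f(Z, p) = -6 + sqrt(p**2 + (-3 + Z)**2) (f(Z, p) = 6*(-1) + sqrt(p**2 + (Z - 3)**2) = -6 + sqrt(p**2 + (-3 + Z)**2))
1/f(C, o) = 1/(-6 + sqrt((-71)**2 + (-3 - 60)**2)) = 1/(-6 + sqrt(5041 + (-63)**2)) = 1/(-6 + sqrt(5041 + 3969)) = 1/(-6 + sqrt(9010))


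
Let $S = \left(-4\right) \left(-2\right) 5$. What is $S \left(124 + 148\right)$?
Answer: $10880$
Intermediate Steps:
$S = 40$ ($S = 8 \cdot 5 = 40$)
$S \left(124 + 148\right) = 40 \left(124 + 148\right) = 40 \cdot 272 = 10880$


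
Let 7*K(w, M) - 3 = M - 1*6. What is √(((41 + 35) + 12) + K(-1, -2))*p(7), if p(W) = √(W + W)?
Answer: √1222 ≈ 34.957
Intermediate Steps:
K(w, M) = -3/7 + M/7 (K(w, M) = 3/7 + (M - 1*6)/7 = 3/7 + (M - 6)/7 = 3/7 + (-6 + M)/7 = 3/7 + (-6/7 + M/7) = -3/7 + M/7)
p(W) = √2*√W (p(W) = √(2*W) = √2*√W)
√(((41 + 35) + 12) + K(-1, -2))*p(7) = √(((41 + 35) + 12) + (-3/7 + (⅐)*(-2)))*(√2*√7) = √((76 + 12) + (-3/7 - 2/7))*√14 = √(88 - 5/7)*√14 = √(611/7)*√14 = (√4277/7)*√14 = √1222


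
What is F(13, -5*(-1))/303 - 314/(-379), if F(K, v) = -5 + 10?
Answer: 97037/114837 ≈ 0.84500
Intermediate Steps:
F(K, v) = 5
F(13, -5*(-1))/303 - 314/(-379) = 5/303 - 314/(-379) = 5*(1/303) - 314*(-1/379) = 5/303 + 314/379 = 97037/114837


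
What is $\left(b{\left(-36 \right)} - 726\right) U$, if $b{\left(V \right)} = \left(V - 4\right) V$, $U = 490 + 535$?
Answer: $731850$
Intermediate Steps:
$U = 1025$
$b{\left(V \right)} = V \left(-4 + V\right)$ ($b{\left(V \right)} = \left(-4 + V\right) V = V \left(-4 + V\right)$)
$\left(b{\left(-36 \right)} - 726\right) U = \left(- 36 \left(-4 - 36\right) - 726\right) 1025 = \left(\left(-36\right) \left(-40\right) - 726\right) 1025 = \left(1440 - 726\right) 1025 = 714 \cdot 1025 = 731850$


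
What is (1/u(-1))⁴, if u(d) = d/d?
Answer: 1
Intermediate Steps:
u(d) = 1
(1/u(-1))⁴ = (1/1)⁴ = 1⁴ = 1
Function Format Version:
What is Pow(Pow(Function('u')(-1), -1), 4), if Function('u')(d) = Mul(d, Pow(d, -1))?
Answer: 1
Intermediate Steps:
Function('u')(d) = 1
Pow(Pow(Function('u')(-1), -1), 4) = Pow(Pow(1, -1), 4) = Pow(1, 4) = 1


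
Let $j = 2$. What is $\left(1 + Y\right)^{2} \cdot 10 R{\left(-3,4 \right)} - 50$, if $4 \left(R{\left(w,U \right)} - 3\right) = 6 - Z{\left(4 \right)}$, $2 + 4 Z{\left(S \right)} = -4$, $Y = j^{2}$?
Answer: $\frac{4675}{4} \approx 1168.8$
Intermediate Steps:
$Y = 4$ ($Y = 2^{2} = 4$)
$Z{\left(S \right)} = - \frac{3}{2}$ ($Z{\left(S \right)} = - \frac{1}{2} + \frac{1}{4} \left(-4\right) = - \frac{1}{2} - 1 = - \frac{3}{2}$)
$R{\left(w,U \right)} = \frac{39}{8}$ ($R{\left(w,U \right)} = 3 + \frac{6 - - \frac{3}{2}}{4} = 3 + \frac{6 + \frac{3}{2}}{4} = 3 + \frac{1}{4} \cdot \frac{15}{2} = 3 + \frac{15}{8} = \frac{39}{8}$)
$\left(1 + Y\right)^{2} \cdot 10 R{\left(-3,4 \right)} - 50 = \left(1 + 4\right)^{2} \cdot 10 \cdot \frac{39}{8} - 50 = 5^{2} \cdot \frac{195}{4} - 50 = 25 \cdot \frac{195}{4} - 50 = \frac{4875}{4} - 50 = \frac{4675}{4}$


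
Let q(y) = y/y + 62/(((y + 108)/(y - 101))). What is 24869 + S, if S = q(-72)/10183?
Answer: 4558333141/183294 ≈ 24869.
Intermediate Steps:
q(y) = 1 + 62*(-101 + y)/(108 + y) (q(y) = 1 + 62/(((108 + y)/(-101 + y))) = 1 + 62*((-101 + y)/(108 + y)) = 1 + 62*(-101 + y)/(108 + y))
S = -5345/183294 (S = ((-6154 + 63*(-72))/(108 - 72))/10183 = ((-6154 - 4536)/36)*(1/10183) = ((1/36)*(-10690))*(1/10183) = -5345/18*1/10183 = -5345/183294 ≈ -0.029161)
24869 + S = 24869 - 5345/183294 = 4558333141/183294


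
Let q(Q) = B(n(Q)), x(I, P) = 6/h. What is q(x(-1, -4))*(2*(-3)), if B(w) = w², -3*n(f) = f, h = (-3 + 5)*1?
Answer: -6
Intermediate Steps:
h = 2 (h = 2*1 = 2)
x(I, P) = 3 (x(I, P) = 6/2 = 6*(½) = 3)
n(f) = -f/3
q(Q) = Q²/9 (q(Q) = (-Q/3)² = Q²/9)
q(x(-1, -4))*(2*(-3)) = ((⅑)*3²)*(2*(-3)) = ((⅑)*9)*(-6) = 1*(-6) = -6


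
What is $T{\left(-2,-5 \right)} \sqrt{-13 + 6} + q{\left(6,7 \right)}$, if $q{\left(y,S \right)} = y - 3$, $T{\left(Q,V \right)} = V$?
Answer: $3 - 5 i \sqrt{7} \approx 3.0 - 13.229 i$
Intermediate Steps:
$q{\left(y,S \right)} = -3 + y$ ($q{\left(y,S \right)} = y - 3 = -3 + y$)
$T{\left(-2,-5 \right)} \sqrt{-13 + 6} + q{\left(6,7 \right)} = - 5 \sqrt{-13 + 6} + \left(-3 + 6\right) = - 5 \sqrt{-7} + 3 = - 5 i \sqrt{7} + 3 = 3 - 5 i \sqrt{7}$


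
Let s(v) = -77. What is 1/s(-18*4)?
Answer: -1/77 ≈ -0.012987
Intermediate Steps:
1/s(-18*4) = 1/(-77) = -1/77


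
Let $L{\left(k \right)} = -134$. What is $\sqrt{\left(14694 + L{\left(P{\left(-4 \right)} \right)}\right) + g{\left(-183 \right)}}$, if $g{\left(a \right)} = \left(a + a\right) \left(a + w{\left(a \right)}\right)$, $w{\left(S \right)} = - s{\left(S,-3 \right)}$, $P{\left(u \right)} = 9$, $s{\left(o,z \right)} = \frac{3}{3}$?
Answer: $4 \sqrt{5119} \approx 286.19$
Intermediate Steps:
$s{\left(o,z \right)} = 1$ ($s{\left(o,z \right)} = 3 \cdot \frac{1}{3} = 1$)
$w{\left(S \right)} = -1$ ($w{\left(S \right)} = \left(-1\right) 1 = -1$)
$g{\left(a \right)} = 2 a \left(-1 + a\right)$ ($g{\left(a \right)} = \left(a + a\right) \left(a - 1\right) = 2 a \left(-1 + a\right)$)
$\sqrt{\left(14694 + L{\left(P{\left(-4 \right)} \right)}\right) + g{\left(-183 \right)}} = \sqrt{\left(14694 - 134\right) + 2 \left(-183\right) \left(-1 - 183\right)} = \sqrt{14560 + 2 \left(-183\right) \left(-184\right)} = \sqrt{14560 + 67344} = \sqrt{81904} = 4 \sqrt{5119}$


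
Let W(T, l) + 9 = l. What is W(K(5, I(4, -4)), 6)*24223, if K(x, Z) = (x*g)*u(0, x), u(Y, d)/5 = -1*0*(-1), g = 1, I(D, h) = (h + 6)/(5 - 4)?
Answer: -72669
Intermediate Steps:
I(D, h) = 6 + h (I(D, h) = (6 + h)/1 = (6 + h)*1 = 6 + h)
u(Y, d) = 0 (u(Y, d) = 5*(-1*0*(-1)) = 5*(0*(-1)) = 5*0 = 0)
K(x, Z) = 0 (K(x, Z) = (x*1)*0 = x*0 = 0)
W(T, l) = -9 + l
W(K(5, I(4, -4)), 6)*24223 = (-9 + 6)*24223 = -3*24223 = -72669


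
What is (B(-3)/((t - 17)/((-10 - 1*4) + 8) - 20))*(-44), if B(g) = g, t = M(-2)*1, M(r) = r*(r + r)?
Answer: -264/37 ≈ -7.1351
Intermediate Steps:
M(r) = 2*r² (M(r) = r*(2*r) = 2*r²)
t = 8 (t = (2*(-2)²)*1 = (2*4)*1 = 8*1 = 8)
(B(-3)/((t - 17)/((-10 - 1*4) + 8) - 20))*(-44) = (-3/((8 - 17)/((-10 - 1*4) + 8) - 20))*(-44) = (-3/(-9/((-10 - 4) + 8) - 20))*(-44) = (-3/(-9/(-14 + 8) - 20))*(-44) = (-3/(-9/(-6) - 20))*(-44) = (-3/(-9*(-⅙) - 20))*(-44) = (-3/(3/2 - 20))*(-44) = (-3/(-37/2))*(-44) = -2/37*(-3)*(-44) = (6/37)*(-44) = -264/37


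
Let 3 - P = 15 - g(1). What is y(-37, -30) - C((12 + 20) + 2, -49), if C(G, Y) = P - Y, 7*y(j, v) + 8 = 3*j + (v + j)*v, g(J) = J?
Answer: 1625/7 ≈ 232.14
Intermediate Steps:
P = -11 (P = 3 - (15 - 1*1) = 3 - (15 - 1) = 3 - 1*14 = 3 - 14 = -11)
y(j, v) = -8/7 + 3*j/7 + v*(j + v)/7 (y(j, v) = -8/7 + (3*j + (v + j)*v)/7 = -8/7 + (3*j + (j + v)*v)/7 = -8/7 + (3*j + v*(j + v))/7 = -8/7 + (3*j/7 + v*(j + v)/7) = -8/7 + 3*j/7 + v*(j + v)/7)
C(G, Y) = -11 - Y
y(-37, -30) - C((12 + 20) + 2, -49) = (-8/7 + (1/7)*(-30)**2 + (3/7)*(-37) + (1/7)*(-37)*(-30)) - (-11 - 1*(-49)) = (-8/7 + (1/7)*900 - 111/7 + 1110/7) - (-11 + 49) = (-8/7 + 900/7 - 111/7 + 1110/7) - 1*38 = 1891/7 - 38 = 1625/7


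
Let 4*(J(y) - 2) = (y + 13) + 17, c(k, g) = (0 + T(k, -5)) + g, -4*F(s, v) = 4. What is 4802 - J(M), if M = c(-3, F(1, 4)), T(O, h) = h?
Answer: 4794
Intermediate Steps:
F(s, v) = -1 (F(s, v) = -1/4*4 = -1)
c(k, g) = -5 + g (c(k, g) = (0 - 5) + g = -5 + g)
M = -6 (M = -5 - 1 = -6)
J(y) = 19/2 + y/4 (J(y) = 2 + ((y + 13) + 17)/4 = 2 + ((13 + y) + 17)/4 = 2 + (30 + y)/4 = 2 + (15/2 + y/4) = 19/2 + y/4)
4802 - J(M) = 4802 - (19/2 + (1/4)*(-6)) = 4802 - (19/2 - 3/2) = 4802 - 1*8 = 4802 - 8 = 4794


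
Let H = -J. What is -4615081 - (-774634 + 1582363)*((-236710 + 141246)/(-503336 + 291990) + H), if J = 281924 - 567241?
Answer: -24353800611297730/105673 ≈ -2.3046e+11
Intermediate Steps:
J = -285317
H = 285317 (H = -1*(-285317) = 285317)
-4615081 - (-774634 + 1582363)*((-236710 + 141246)/(-503336 + 291990) + H) = -4615081 - (-774634 + 1582363)*((-236710 + 141246)/(-503336 + 291990) + 285317) = -4615081 - 807729*(-95464/(-211346) + 285317) = -4615081 - 807729*(-95464*(-1/211346) + 285317) = -4615081 - 807729*(47732/105673 + 285317) = -4615081 - 807729*30150351073/105673 = -4615081 - 1*24353312921843217/105673 = -4615081 - 24353312921843217/105673 = -24353800611297730/105673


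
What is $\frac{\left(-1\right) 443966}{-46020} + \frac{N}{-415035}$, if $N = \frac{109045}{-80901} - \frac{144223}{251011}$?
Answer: $\frac{124726872325054095409}{12928755599378221590} \approx 9.6472$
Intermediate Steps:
$N = - \frac{39039279418}{20307040911}$ ($N = 109045 \left(- \frac{1}{80901}\right) - \frac{144223}{251011} = - \frac{109045}{80901} - \frac{144223}{251011} = - \frac{39039279418}{20307040911} \approx -1.9225$)
$\frac{\left(-1\right) 443966}{-46020} + \frac{N}{-415035} = \frac{\left(-1\right) 443966}{-46020} - \frac{39039279418}{20307040911 \left(-415035\right)} = \left(-443966\right) \left(- \frac{1}{46020}\right) - - \frac{39039279418}{8428132724496885} = \frac{221983}{23010} + \frac{39039279418}{8428132724496885} = \frac{124726872325054095409}{12928755599378221590}$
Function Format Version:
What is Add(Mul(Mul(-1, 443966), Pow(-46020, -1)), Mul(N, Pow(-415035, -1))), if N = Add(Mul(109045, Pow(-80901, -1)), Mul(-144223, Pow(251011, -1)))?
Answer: Rational(124726872325054095409, 12928755599378221590) ≈ 9.6472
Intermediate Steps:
N = Rational(-39039279418, 20307040911) (N = Add(Mul(109045, Rational(-1, 80901)), Mul(-144223, Rational(1, 251011))) = Add(Rational(-109045, 80901), Rational(-144223, 251011)) = Rational(-39039279418, 20307040911) ≈ -1.9225)
Add(Mul(Mul(-1, 443966), Pow(-46020, -1)), Mul(N, Pow(-415035, -1))) = Add(Mul(Mul(-1, 443966), Pow(-46020, -1)), Mul(Rational(-39039279418, 20307040911), Pow(-415035, -1))) = Add(Mul(-443966, Rational(-1, 46020)), Mul(Rational(-39039279418, 20307040911), Rational(-1, 415035))) = Add(Rational(221983, 23010), Rational(39039279418, 8428132724496885)) = Rational(124726872325054095409, 12928755599378221590)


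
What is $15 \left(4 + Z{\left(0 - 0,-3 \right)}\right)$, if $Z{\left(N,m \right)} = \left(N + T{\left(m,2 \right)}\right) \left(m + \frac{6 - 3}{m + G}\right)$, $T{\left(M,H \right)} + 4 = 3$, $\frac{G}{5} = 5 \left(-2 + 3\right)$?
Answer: $\frac{2265}{22} \approx 102.95$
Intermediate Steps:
$G = 25$ ($G = 5 \cdot 5 \left(-2 + 3\right) = 5 \cdot 5 \cdot 1 = 5 \cdot 5 = 25$)
$T{\left(M,H \right)} = -1$ ($T{\left(M,H \right)} = -4 + 3 = -1$)
$Z{\left(N,m \right)} = \left(-1 + N\right) \left(m + \frac{3}{25 + m}\right)$ ($Z{\left(N,m \right)} = \left(N - 1\right) \left(m + \frac{6 - 3}{m + 25}\right) = \left(-1 + N\right) \left(m + \frac{3}{25 + m}\right)$)
$15 \left(4 + Z{\left(0 - 0,-3 \right)}\right) = 15 \left(4 + \frac{-3 - \left(-3\right)^{2} - -75 + 3 \left(0 - 0\right) + \left(0 - 0\right) \left(-3\right)^{2} + 25 \left(0 - 0\right) \left(-3\right)}{25 - 3}\right) = 15 \left(4 + \frac{-3 - 9 + 75 + 3 \left(0 + 0\right) + \left(0 + 0\right) 9 + 25 \left(0 + 0\right) \left(-3\right)}{22}\right) = 15 \left(4 + \frac{-3 - 9 + 75 + 3 \cdot 0 + 0 \cdot 9 + 25 \cdot 0 \left(-3\right)}{22}\right) = 15 \left(4 + \frac{-3 - 9 + 75 + 0 + 0 + 0}{22}\right) = 15 \left(4 + \frac{1}{22} \cdot 63\right) = 15 \left(4 + \frac{63}{22}\right) = 15 \cdot \frac{151}{22} = \frac{2265}{22}$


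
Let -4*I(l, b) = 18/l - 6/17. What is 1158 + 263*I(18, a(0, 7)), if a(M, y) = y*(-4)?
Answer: 75851/68 ≈ 1115.5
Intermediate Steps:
a(M, y) = -4*y
I(l, b) = 3/34 - 9/(2*l) (I(l, b) = -(18/l - 6/17)/4 = -(-6/17 + 18/l)/4 = 3/34 - 9/(2*l))
1158 + 263*I(18, a(0, 7)) = 1158 + 263*((3/34)*(-51 + 18)/18) = 1158 + 263*((3/34)*(1/18)*(-33)) = 1158 + 263*(-11/68) = 1158 - 2893/68 = 75851/68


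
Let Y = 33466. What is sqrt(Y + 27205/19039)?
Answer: sqrt(12131391469781)/19039 ≈ 182.94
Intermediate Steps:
sqrt(Y + 27205/19039) = sqrt(33466 + 27205/19039) = sqrt(637186379/19039) = sqrt(12131391469781)/19039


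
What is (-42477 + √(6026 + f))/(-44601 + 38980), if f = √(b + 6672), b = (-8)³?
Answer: 42477/5621 - √(6026 + 4*√385)/5621 ≈ 7.5429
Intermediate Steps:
b = -512
f = 4*√385 (f = √(-512 + 6672) = √6160 = 4*√385 ≈ 78.486)
(-42477 + √(6026 + f))/(-44601 + 38980) = (-42477 + √(6026 + 4*√385))/(-44601 + 38980) = (-42477 + √(6026 + 4*√385))/(-5621) = (-42477 + √(6026 + 4*√385))*(-1/5621) = 42477/5621 - √(6026 + 4*√385)/5621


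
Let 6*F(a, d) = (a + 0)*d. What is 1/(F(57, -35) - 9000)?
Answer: -2/18665 ≈ -0.00010715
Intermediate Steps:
F(a, d) = a*d/6 (F(a, d) = ((a + 0)*d)/6 = (a*d)/6 = a*d/6)
1/(F(57, -35) - 9000) = 1/((⅙)*57*(-35) - 9000) = 1/(-665/2 - 9000) = 1/(-18665/2) = -2/18665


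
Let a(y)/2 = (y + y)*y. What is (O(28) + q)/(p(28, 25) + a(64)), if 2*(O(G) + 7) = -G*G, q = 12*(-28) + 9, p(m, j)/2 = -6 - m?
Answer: -363/8158 ≈ -0.044496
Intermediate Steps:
p(m, j) = -12 - 2*m (p(m, j) = 2*(-6 - m) = -12 - 2*m)
q = -327 (q = -336 + 9 = -327)
O(G) = -7 - G²/2 (O(G) = -7 + (-G*G)/2 = -7 + (-G²)/2 = -7 - G²/2)
a(y) = 4*y² (a(y) = 2*((y + y)*y) = 2*((2*y)*y) = 2*(2*y²) = 4*y²)
(O(28) + q)/(p(28, 25) + a(64)) = ((-7 - ½*28²) - 327)/((-12 - 2*28) + 4*64²) = ((-7 - ½*784) - 327)/((-12 - 56) + 4*4096) = ((-7 - 392) - 327)/(-68 + 16384) = (-399 - 327)/16316 = -726*1/16316 = -363/8158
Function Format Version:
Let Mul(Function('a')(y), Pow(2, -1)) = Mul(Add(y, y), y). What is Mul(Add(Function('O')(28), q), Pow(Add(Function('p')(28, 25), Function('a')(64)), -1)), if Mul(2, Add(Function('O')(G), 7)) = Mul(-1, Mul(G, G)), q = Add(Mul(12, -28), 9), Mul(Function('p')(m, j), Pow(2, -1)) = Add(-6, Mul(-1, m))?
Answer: Rational(-363, 8158) ≈ -0.044496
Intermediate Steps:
Function('p')(m, j) = Add(-12, Mul(-2, m)) (Function('p')(m, j) = Mul(2, Add(-6, Mul(-1, m))) = Add(-12, Mul(-2, m)))
q = -327 (q = Add(-336, 9) = -327)
Function('O')(G) = Add(-7, Mul(Rational(-1, 2), Pow(G, 2))) (Function('O')(G) = Add(-7, Mul(Rational(1, 2), Mul(-1, Mul(G, G)))) = Add(-7, Mul(Rational(1, 2), Mul(-1, Pow(G, 2)))) = Add(-7, Mul(Rational(-1, 2), Pow(G, 2))))
Function('a')(y) = Mul(4, Pow(y, 2)) (Function('a')(y) = Mul(2, Mul(Add(y, y), y)) = Mul(2, Mul(Mul(2, y), y)) = Mul(2, Mul(2, Pow(y, 2))) = Mul(4, Pow(y, 2)))
Mul(Add(Function('O')(28), q), Pow(Add(Function('p')(28, 25), Function('a')(64)), -1)) = Mul(Add(Add(-7, Mul(Rational(-1, 2), Pow(28, 2))), -327), Pow(Add(Add(-12, Mul(-2, 28)), Mul(4, Pow(64, 2))), -1)) = Mul(Add(Add(-7, Mul(Rational(-1, 2), 784)), -327), Pow(Add(Add(-12, -56), Mul(4, 4096)), -1)) = Mul(Add(Add(-7, -392), -327), Pow(Add(-68, 16384), -1)) = Mul(Add(-399, -327), Pow(16316, -1)) = Mul(-726, Rational(1, 16316)) = Rational(-363, 8158)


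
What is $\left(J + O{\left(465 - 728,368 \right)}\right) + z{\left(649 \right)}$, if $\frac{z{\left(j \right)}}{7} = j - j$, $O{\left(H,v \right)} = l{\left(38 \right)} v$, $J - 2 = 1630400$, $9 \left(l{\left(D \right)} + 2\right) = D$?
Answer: $\frac{14680978}{9} \approx 1.6312 \cdot 10^{6}$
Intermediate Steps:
$l{\left(D \right)} = -2 + \frac{D}{9}$
$J = 1630402$ ($J = 2 + 1630400 = 1630402$)
$O{\left(H,v \right)} = \frac{20 v}{9}$ ($O{\left(H,v \right)} = \left(-2 + \frac{1}{9} \cdot 38\right) v = \left(-2 + \frac{38}{9}\right) v = \frac{20 v}{9}$)
$z{\left(j \right)} = 0$ ($z{\left(j \right)} = 7 \left(j - j\right) = 7 \cdot 0 = 0$)
$\left(J + O{\left(465 - 728,368 \right)}\right) + z{\left(649 \right)} = \left(1630402 + \frac{20}{9} \cdot 368\right) + 0 = \left(1630402 + \frac{7360}{9}\right) + 0 = \frac{14680978}{9} + 0 = \frac{14680978}{9}$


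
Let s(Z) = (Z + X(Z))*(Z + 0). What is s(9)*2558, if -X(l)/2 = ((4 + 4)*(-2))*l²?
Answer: 59880222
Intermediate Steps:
X(l) = 32*l² (X(l) = -2*(4 + 4)*(-2)*l² = -2*8*(-2)*l² = -(-32)*l² = 32*l²)
s(Z) = Z*(Z + 32*Z²) (s(Z) = (Z + 32*Z²)*(Z + 0) = (Z + 32*Z²)*Z = Z*(Z + 32*Z²))
s(9)*2558 = (9²*(1 + 32*9))*2558 = (81*(1 + 288))*2558 = (81*289)*2558 = 23409*2558 = 59880222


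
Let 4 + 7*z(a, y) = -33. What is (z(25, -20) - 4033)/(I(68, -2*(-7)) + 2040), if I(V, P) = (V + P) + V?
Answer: -14134/7665 ≈ -1.8440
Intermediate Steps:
I(V, P) = P + 2*V (I(V, P) = (P + V) + V = P + 2*V)
z(a, y) = -37/7 (z(a, y) = -4/7 + (1/7)*(-33) = -4/7 - 33/7 = -37/7)
(z(25, -20) - 4033)/(I(68, -2*(-7)) + 2040) = (-37/7 - 4033)/((-2*(-7) + 2*68) + 2040) = -28268/(7*((14 + 136) + 2040)) = -28268/(7*(150 + 2040)) = -28268/7/2190 = -28268/7*1/2190 = -14134/7665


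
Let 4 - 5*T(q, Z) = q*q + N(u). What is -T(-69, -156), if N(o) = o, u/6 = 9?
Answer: 4811/5 ≈ 962.20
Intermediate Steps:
u = 54 (u = 6*9 = 54)
T(q, Z) = -10 - q²/5 (T(q, Z) = ⅘ - (q*q + 54)/5 = ⅘ - (q² + 54)/5 = ⅘ - (54 + q²)/5 = ⅘ + (-54/5 - q²/5) = -10 - q²/5)
-T(-69, -156) = -(-10 - ⅕*(-69)²) = -(-10 - ⅕*4761) = -(-10 - 4761/5) = -1*(-4811/5) = 4811/5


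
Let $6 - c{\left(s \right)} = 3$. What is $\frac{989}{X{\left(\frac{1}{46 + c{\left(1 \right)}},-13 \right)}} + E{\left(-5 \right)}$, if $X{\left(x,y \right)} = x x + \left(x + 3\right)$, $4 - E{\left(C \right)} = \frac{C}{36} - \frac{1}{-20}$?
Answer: $\frac{108191057}{326385} \approx 331.48$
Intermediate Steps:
$c{\left(s \right)} = 3$ ($c{\left(s \right)} = 6 - 3 = 3$)
$E{\left(C \right)} = \frac{79}{20} - \frac{C}{36}$ ($E{\left(C \right)} = 4 - \left(\frac{C}{36} - \frac{1}{-20}\right) = 4 - \left(C \frac{1}{36} - - \frac{1}{20}\right) = 4 - \left(\frac{C}{36} + \frac{1}{20}\right) = 4 - \left(\frac{1}{20} + \frac{C}{36}\right) = \frac{79}{20} - \frac{C}{36}$)
$X{\left(x,y \right)} = 3 + x + x^{2}$ ($X{\left(x,y \right)} = x^{2} + \left(3 + x\right) = 3 + x + x^{2}$)
$\frac{989}{X{\left(\frac{1}{46 + c{\left(1 \right)}},-13 \right)}} + E{\left(-5 \right)} = \frac{989}{3 + \frac{1}{46 + 3} + \left(\frac{1}{46 + 3}\right)^{2}} + \left(\frac{79}{20} - - \frac{5}{36}\right) = \frac{989}{3 + \frac{1}{49} + \left(\frac{1}{49}\right)^{2}} + \left(\frac{79}{20} + \frac{5}{36}\right) = \frac{989}{3 + \frac{1}{49} + \left(\frac{1}{49}\right)^{2}} + \frac{184}{45} = \frac{989}{3 + \frac{1}{49} + \frac{1}{2401}} + \frac{184}{45} = \frac{989}{\frac{7253}{2401}} + \frac{184}{45} = 989 \cdot \frac{2401}{7253} + \frac{184}{45} = \frac{2374589}{7253} + \frac{184}{45} = \frac{108191057}{326385}$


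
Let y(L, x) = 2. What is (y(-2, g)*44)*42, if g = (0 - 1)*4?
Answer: 3696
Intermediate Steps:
g = -4 (g = -1*4 = -4)
(y(-2, g)*44)*42 = (2*44)*42 = 88*42 = 3696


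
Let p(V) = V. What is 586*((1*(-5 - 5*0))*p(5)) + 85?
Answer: -14565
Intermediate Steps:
586*((1*(-5 - 5*0))*p(5)) + 85 = 586*((1*(-5 - 5*0))*5) + 85 = 586*((1*(-5 + 0))*5) + 85 = 586*((1*(-5))*5) + 85 = 586*(-5*5) + 85 = 586*(-25) + 85 = -14650 + 85 = -14565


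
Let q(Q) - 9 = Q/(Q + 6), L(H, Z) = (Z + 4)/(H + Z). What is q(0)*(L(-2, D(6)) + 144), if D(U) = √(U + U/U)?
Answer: 1341 + 18*√7 ≈ 1388.6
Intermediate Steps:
D(U) = √(1 + U) (D(U) = √(U + 1) = √(1 + U))
L(H, Z) = (4 + Z)/(H + Z)
q(Q) = 9 + Q/(6 + Q) (q(Q) = 9 + Q/(Q + 6) = 9 + Q/(6 + Q))
q(0)*(L(-2, D(6)) + 144) = (2*(27 + 5*0)/(6 + 0))*((4 + √(1 + 6))/(-2 + √(1 + 6)) + 144) = (2*(27 + 0)/6)*((4 + √7)/(-2 + √7) + 144) = (2*(⅙)*27)*(144 + (4 + √7)/(-2 + √7)) = 9*(144 + (4 + √7)/(-2 + √7)) = 1296 + 9*(4 + √7)/(-2 + √7)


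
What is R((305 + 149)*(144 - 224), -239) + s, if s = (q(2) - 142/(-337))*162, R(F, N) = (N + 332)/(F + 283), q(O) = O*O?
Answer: 8698579719/12144469 ≈ 716.26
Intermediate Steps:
q(O) = O²
R(F, N) = (332 + N)/(283 + F)
s = 241380/337 (s = (2² - 142/(-337))*162 = (4 - 142*(-1/337))*162 = (4 + 142/337)*162 = (1490/337)*162 = 241380/337 ≈ 716.26)
R((305 + 149)*(144 - 224), -239) + s = (332 - 239)/(283 + (305 + 149)*(144 - 224)) + 241380/337 = 93/(283 + 454*(-80)) + 241380/337 = 93/(283 - 36320) + 241380/337 = 93/(-36037) + 241380/337 = -1/36037*93 + 241380/337 = -93/36037 + 241380/337 = 8698579719/12144469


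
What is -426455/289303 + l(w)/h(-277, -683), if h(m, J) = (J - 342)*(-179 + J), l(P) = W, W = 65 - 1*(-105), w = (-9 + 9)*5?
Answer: -37674513374/25561366565 ≈ -1.4739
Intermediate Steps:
w = 0 (w = 0*5 = 0)
W = 170 (W = 65 + 105 = 170)
l(P) = 170
h(m, J) = (-342 + J)*(-179 + J)
-426455/289303 + l(w)/h(-277, -683) = -426455/289303 + 170/(61218 + (-683)² - 521*(-683)) = -426455*1/289303 + 170/(61218 + 466489 + 355843) = -426455/289303 + 170/883550 = -426455/289303 + 170*(1/883550) = -426455/289303 + 17/88355 = -37674513374/25561366565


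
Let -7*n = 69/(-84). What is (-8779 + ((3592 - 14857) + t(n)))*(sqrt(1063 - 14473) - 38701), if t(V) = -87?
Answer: 779089831 - 60393*I*sqrt(1490) ≈ 7.7909e+8 - 2.3312e+6*I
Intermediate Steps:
n = 23/196 (n = -69/(7*(-84)) = -69*(-1)/(7*84) = -1/7*(-23/28) = 23/196 ≈ 0.11735)
(-8779 + ((3592 - 14857) + t(n)))*(sqrt(1063 - 14473) - 38701) = (-8779 + ((3592 - 14857) - 87))*(sqrt(1063 - 14473) - 38701) = (-8779 + (-11265 - 87))*(sqrt(-13410) - 38701) = (-8779 - 11352)*(3*I*sqrt(1490) - 38701) = -20131*(-38701 + 3*I*sqrt(1490)) = 779089831 - 60393*I*sqrt(1490)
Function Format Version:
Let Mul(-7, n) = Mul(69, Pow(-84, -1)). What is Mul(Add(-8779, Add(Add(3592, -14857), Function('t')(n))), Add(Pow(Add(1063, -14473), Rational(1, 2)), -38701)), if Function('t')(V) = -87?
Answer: Add(779089831, Mul(-60393, I, Pow(1490, Rational(1, 2)))) ≈ Add(7.7909e+8, Mul(-2.3312e+6, I))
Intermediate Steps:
n = Rational(23, 196) (n = Mul(Rational(-1, 7), Mul(69, Pow(-84, -1))) = Mul(Rational(-1, 7), Mul(69, Rational(-1, 84))) = Mul(Rational(-1, 7), Rational(-23, 28)) = Rational(23, 196) ≈ 0.11735)
Mul(Add(-8779, Add(Add(3592, -14857), Function('t')(n))), Add(Pow(Add(1063, -14473), Rational(1, 2)), -38701)) = Mul(Add(-8779, Add(Add(3592, -14857), -87)), Add(Pow(Add(1063, -14473), Rational(1, 2)), -38701)) = Mul(Add(-8779, Add(-11265, -87)), Add(Pow(-13410, Rational(1, 2)), -38701)) = Mul(Add(-8779, -11352), Add(Mul(3, I, Pow(1490, Rational(1, 2))), -38701)) = Mul(-20131, Add(-38701, Mul(3, I, Pow(1490, Rational(1, 2))))) = Add(779089831, Mul(-60393, I, Pow(1490, Rational(1, 2))))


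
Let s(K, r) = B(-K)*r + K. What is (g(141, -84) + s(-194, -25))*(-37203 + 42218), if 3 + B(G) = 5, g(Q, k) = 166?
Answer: -391170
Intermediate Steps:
B(G) = 2 (B(G) = -3 + 5 = 2)
s(K, r) = K + 2*r (s(K, r) = 2*r + K = K + 2*r)
(g(141, -84) + s(-194, -25))*(-37203 + 42218) = (166 + (-194 + 2*(-25)))*(-37203 + 42218) = (166 + (-194 - 50))*5015 = (166 - 244)*5015 = -78*5015 = -391170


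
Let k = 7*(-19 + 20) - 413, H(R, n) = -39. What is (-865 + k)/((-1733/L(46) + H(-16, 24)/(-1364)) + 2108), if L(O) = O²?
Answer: -458548838/760234863 ≈ -0.60317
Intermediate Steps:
k = -406 (k = 7*1 - 413 = 7 - 413 = -406)
(-865 + k)/((-1733/L(46) + H(-16, 24)/(-1364)) + 2108) = (-865 - 406)/((-1733/(46²) - 39/(-1364)) + 2108) = -1271/((-1733/2116 - 39*(-1/1364)) + 2108) = -1271/((-1733*1/2116 + 39/1364) + 2108) = -1271/((-1733/2116 + 39/1364) + 2108) = -1271/(-285161/360778 + 2108) = -1271/760234863/360778 = -1271*360778/760234863 = -458548838/760234863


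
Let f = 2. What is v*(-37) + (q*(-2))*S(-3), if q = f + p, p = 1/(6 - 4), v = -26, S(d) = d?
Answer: 977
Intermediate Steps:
p = 1/2 ≈ 0.50000
q = 5/2 (q = 2 + 1/2 = 5/2 ≈ 2.5000)
v*(-37) + (q*(-2))*S(-3) = -26*(-37) + ((5/2)*(-2))*(-3) = 962 - 5*(-3) = 962 + 15 = 977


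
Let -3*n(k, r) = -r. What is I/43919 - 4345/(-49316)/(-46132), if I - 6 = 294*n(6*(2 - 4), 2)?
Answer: 459368405769/99917732625328 ≈ 0.0045975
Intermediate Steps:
n(k, r) = r/3 (n(k, r) = -(-1)*r/3 = r/3)
I = 202 (I = 6 + 294*((1/3)*2) = 6 + 294*(2/3) = 6 + 196 = 202)
I/43919 - 4345/(-49316)/(-46132) = 202/43919 - 4345/(-49316)/(-46132) = 202*(1/43919) - 4345*(-1/49316)*(-1/46132) = 202/43919 + (4345/49316)*(-1/46132) = 202/43919 - 4345/2275045712 = 459368405769/99917732625328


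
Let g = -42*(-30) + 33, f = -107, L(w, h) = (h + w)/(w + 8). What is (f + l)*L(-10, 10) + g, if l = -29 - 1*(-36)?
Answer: 1293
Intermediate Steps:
L(w, h) = (h + w)/(8 + w)
l = 7 (l = -29 + 36 = 7)
g = 1293 (g = 1260 + 33 = 1293)
(f + l)*L(-10, 10) + g = (-107 + 7)*((10 - 10)/(8 - 10)) + 1293 = -100*0/(-2) + 1293 = -(-50)*0 + 1293 = -100*0 + 1293 = 0 + 1293 = 1293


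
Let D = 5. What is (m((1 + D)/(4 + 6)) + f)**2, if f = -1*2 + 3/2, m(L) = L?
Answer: 1/100 ≈ 0.010000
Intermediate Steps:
f = -1/2 (f = -2 + 3*(1/2) = -2 + 3/2 = -1/2 ≈ -0.50000)
(m((1 + D)/(4 + 6)) + f)**2 = ((1 + 5)/(4 + 6) - 1/2)**2 = (6/10 - 1/2)**2 = (6*(1/10) - 1/2)**2 = (3/5 - 1/2)**2 = (1/10)**2 = 1/100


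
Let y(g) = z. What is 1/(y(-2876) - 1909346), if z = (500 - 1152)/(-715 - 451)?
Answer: -583/1113148392 ≈ -5.2374e-7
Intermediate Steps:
z = 326/583 (z = -652/(-1166) = -652*(-1/1166) = 326/583 ≈ 0.55918)
y(g) = 326/583
1/(y(-2876) - 1909346) = 1/(326/583 - 1909346) = 1/(-1113148392/583) = -583/1113148392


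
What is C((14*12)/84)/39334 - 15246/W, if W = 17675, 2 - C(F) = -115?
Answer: -85374027/99318350 ≈ -0.85960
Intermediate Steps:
C(F) = 117 (C(F) = 2 - 1*(-115) = 2 + 115 = 117)
C((14*12)/84)/39334 - 15246/W = 117/39334 - 15246/17675 = 117*(1/39334) - 15246*1/17675 = 117/39334 - 2178/2525 = -85374027/99318350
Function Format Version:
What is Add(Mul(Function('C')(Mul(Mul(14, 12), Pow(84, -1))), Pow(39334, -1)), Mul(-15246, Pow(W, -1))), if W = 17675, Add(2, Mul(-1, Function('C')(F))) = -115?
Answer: Rational(-85374027, 99318350) ≈ -0.85960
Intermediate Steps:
Function('C')(F) = 117 (Function('C')(F) = Add(2, Mul(-1, -115)) = Add(2, 115) = 117)
Add(Mul(Function('C')(Mul(Mul(14, 12), Pow(84, -1))), Pow(39334, -1)), Mul(-15246, Pow(W, -1))) = Add(Mul(117, Pow(39334, -1)), Mul(-15246, Pow(17675, -1))) = Add(Mul(117, Rational(1, 39334)), Mul(-15246, Rational(1, 17675))) = Add(Rational(117, 39334), Rational(-2178, 2525)) = Rational(-85374027, 99318350)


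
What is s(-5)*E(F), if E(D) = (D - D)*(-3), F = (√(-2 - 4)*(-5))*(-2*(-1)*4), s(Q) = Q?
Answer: 0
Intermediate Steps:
F = -40*I*√6 (F = (√(-6)*(-5))*(2*4) = ((I*√6)*(-5))*8 = -5*I*√6*8 = -40*I*√6 ≈ -97.98*I)
E(D) = 0 (E(D) = 0*(-3) = 0)
s(-5)*E(F) = -5*0 = 0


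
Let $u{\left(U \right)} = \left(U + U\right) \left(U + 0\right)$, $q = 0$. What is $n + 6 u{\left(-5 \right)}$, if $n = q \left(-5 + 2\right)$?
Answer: $300$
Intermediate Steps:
$u{\left(U \right)} = 2 U^{2}$ ($u{\left(U \right)} = 2 U U = 2 U^{2}$)
$n = 0$ ($n = 0 \left(-5 + 2\right) = 0 \left(-3\right) = 0$)
$n + 6 u{\left(-5 \right)} = 0 + 6 \cdot 2 \left(-5\right)^{2} = 0 + 6 \cdot 2 \cdot 25 = 0 + 6 \cdot 50 = 0 + 300 = 300$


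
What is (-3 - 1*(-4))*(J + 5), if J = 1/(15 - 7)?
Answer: 41/8 ≈ 5.1250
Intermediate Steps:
J = ⅛ (J = 1/8 = ⅛ ≈ 0.12500)
(-3 - 1*(-4))*(J + 5) = (-3 - 1*(-4))*(⅛ + 5) = (-3 + 4)*(41/8) = 1*(41/8) = 41/8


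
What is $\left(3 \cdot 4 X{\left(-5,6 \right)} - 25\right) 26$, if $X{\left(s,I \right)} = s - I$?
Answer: $-4082$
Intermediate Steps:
$\left(3 \cdot 4 X{\left(-5,6 \right)} - 25\right) 26 = \left(3 \cdot 4 \left(-5 - 6\right) - 25\right) 26 = \left(12 \left(-5 - 6\right) - 25\right) 26 = \left(12 \left(-11\right) - 25\right) 26 = \left(-132 - 25\right) 26 = \left(-157\right) 26 = -4082$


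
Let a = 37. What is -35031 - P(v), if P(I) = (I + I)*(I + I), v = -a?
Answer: -40507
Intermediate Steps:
v = -37 (v = -1*37 = -37)
P(I) = 4*I² (P(I) = (2*I)*(2*I) = 4*I²)
-35031 - P(v) = -35031 - 4*(-37)² = -35031 - 4*1369 = -35031 - 1*5476 = -35031 - 5476 = -40507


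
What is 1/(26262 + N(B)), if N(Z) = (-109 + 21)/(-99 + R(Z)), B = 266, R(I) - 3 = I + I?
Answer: 109/2862536 ≈ 3.8078e-5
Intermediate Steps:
R(I) = 3 + 2*I (R(I) = 3 + (I + I) = 3 + 2*I)
N(Z) = -88/(-96 + 2*Z) (N(Z) = (-109 + 21)/(-99 + (3 + 2*Z)) = -88/(-96 + 2*Z))
1/(26262 + N(B)) = 1/(26262 - 44/(-48 + 266)) = 1/(26262 - 44/218) = 1/(26262 - 44*1/218) = 1/(26262 - 22/109) = 1/(2862536/109) = 109/2862536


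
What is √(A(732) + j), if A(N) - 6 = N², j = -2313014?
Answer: 4*I*√111074 ≈ 1333.1*I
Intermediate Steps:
A(N) = 6 + N²
√(A(732) + j) = √((6 + 732²) - 2313014) = √((6 + 535824) - 2313014) = √(535830 - 2313014) = √(-1777184) = 4*I*√111074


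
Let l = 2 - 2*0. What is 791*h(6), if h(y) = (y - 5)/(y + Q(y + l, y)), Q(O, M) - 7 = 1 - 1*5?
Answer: 791/9 ≈ 87.889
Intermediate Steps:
l = 2 (l = 2 + 0 = 2)
Q(O, M) = 3 (Q(O, M) = 7 + (1 - 1*5) = 7 + (1 - 5) = 7 - 4 = 3)
h(y) = (-5 + y)/(3 + y) (h(y) = (y - 5)/(y + 3) = (-5 + y)/(3 + y))
791*h(6) = 791*((-5 + 6)/(3 + 6)) = 791*(1/9) = 791/9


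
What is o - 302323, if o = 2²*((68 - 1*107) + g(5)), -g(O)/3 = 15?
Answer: -302659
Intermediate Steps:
g(O) = -45 (g(O) = -3*15 = -45)
o = -336 (o = 2²*((68 - 1*107) - 45) = 4*((68 - 107) - 45) = 4*(-39 - 45) = 4*(-84) = -336)
o - 302323 = -336 - 302323 = -302659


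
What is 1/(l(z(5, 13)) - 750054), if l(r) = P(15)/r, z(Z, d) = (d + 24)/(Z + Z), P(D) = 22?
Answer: -37/27751778 ≈ -1.3332e-6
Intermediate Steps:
z(Z, d) = (24 + d)/(2*Z) (z(Z, d) = (24 + d)/((2*Z)) = (24 + d)*(1/(2*Z)) = (24 + d)/(2*Z))
l(r) = 22/r
1/(l(z(5, 13)) - 750054) = 1/(22/(((½)*(24 + 13)/5)) - 750054) = 1/(22/(((½)*(⅕)*37)) - 750054) = 1/(22/(37/10) - 750054) = 1/(22*(10/37) - 750054) = 1/(220/37 - 750054) = 1/(-27751778/37) = -37/27751778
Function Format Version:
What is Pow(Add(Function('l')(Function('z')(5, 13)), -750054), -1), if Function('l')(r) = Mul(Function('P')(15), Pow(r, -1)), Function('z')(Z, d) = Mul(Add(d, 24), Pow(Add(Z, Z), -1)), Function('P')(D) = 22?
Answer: Rational(-37, 27751778) ≈ -1.3332e-6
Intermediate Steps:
Function('z')(Z, d) = Mul(Rational(1, 2), Pow(Z, -1), Add(24, d)) (Function('z')(Z, d) = Mul(Add(24, d), Pow(Mul(2, Z), -1)) = Mul(Add(24, d), Mul(Rational(1, 2), Pow(Z, -1))) = Mul(Rational(1, 2), Pow(Z, -1), Add(24, d)))
Function('l')(r) = Mul(22, Pow(r, -1))
Pow(Add(Function('l')(Function('z')(5, 13)), -750054), -1) = Pow(Add(Mul(22, Pow(Mul(Rational(1, 2), Pow(5, -1), Add(24, 13)), -1)), -750054), -1) = Pow(Add(Mul(22, Pow(Mul(Rational(1, 2), Rational(1, 5), 37), -1)), -750054), -1) = Pow(Add(Mul(22, Pow(Rational(37, 10), -1)), -750054), -1) = Pow(Add(Mul(22, Rational(10, 37)), -750054), -1) = Pow(Add(Rational(220, 37), -750054), -1) = Pow(Rational(-27751778, 37), -1) = Rational(-37, 27751778)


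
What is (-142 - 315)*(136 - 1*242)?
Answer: 48442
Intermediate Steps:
(-142 - 315)*(136 - 1*242) = -457*(136 - 242) = -457*(-106) = 48442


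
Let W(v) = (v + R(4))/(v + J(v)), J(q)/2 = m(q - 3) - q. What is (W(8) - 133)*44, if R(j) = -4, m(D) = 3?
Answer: -5940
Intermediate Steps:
J(q) = 6 - 2*q (J(q) = 2*(3 - q) = 6 - 2*q)
W(v) = (-4 + v)/(6 - v) (W(v) = (v - 4)/(v + (6 - 2*v)) = (-4 + v)/(6 - v))
(W(8) - 133)*44 = ((4 - 1*8)/(-6 + 8) - 133)*44 = ((4 - 8)/2 - 133)*44 = ((½)*(-4) - 133)*44 = (-2 - 133)*44 = -135*44 = -5940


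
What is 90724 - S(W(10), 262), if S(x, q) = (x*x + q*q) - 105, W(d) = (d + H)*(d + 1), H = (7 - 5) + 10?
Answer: -36379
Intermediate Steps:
H = 12 (H = 2 + 10 = 12)
W(d) = (1 + d)*(12 + d) (W(d) = (d + 12)*(d + 1) = (12 + d)*(1 + d) = (1 + d)*(12 + d))
S(x, q) = -105 + q² + x² (S(x, q) = (x² + q²) - 105 = (q² + x²) - 105 = -105 + q² + x²)
90724 - S(W(10), 262) = 90724 - (-105 + 262² + (12 + 10² + 13*10)²) = 90724 - (-105 + 68644 + (12 + 100 + 130)²) = 90724 - (-105 + 68644 + 242²) = 90724 - (-105 + 68644 + 58564) = 90724 - 1*127103 = 90724 - 127103 = -36379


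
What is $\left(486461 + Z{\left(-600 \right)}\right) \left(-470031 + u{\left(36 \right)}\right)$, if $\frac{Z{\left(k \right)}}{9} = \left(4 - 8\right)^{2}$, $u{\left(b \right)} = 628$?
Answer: $-228413846815$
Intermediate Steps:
$Z{\left(k \right)} = 144$ ($Z{\left(k \right)} = 9 \left(4 - 8\right)^{2} = 9 \left(-4\right)^{2} = 9 \cdot 16 = 144$)
$\left(486461 + Z{\left(-600 \right)}\right) \left(-470031 + u{\left(36 \right)}\right) = \left(486461 + 144\right) \left(-470031 + 628\right) = 486605 \left(-469403\right) = -228413846815$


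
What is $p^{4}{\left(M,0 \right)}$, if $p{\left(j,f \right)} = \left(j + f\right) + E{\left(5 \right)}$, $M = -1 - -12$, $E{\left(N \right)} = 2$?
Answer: $28561$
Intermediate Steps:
$M = 11$ ($M = -1 + 12 = 11$)
$p{\left(j,f \right)} = 2 + f + j$ ($p{\left(j,f \right)} = \left(j + f\right) + 2 = \left(f + j\right) + 2 = 2 + f + j$)
$p^{4}{\left(M,0 \right)} = \left(2 + 0 + 11\right)^{4} = 13^{4} = 28561$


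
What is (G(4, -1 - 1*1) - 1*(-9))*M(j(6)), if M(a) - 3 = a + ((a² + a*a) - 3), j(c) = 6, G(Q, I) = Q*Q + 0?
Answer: 1950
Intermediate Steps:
G(Q, I) = Q² (G(Q, I) = Q² + 0 = Q²)
M(a) = a + 2*a² (M(a) = 3 + (a + ((a² + a*a) - 3)) = 3 + (a + ((a² + a²) - 3)) = 3 + (a + (2*a² - 3)) = 3 + (a + (-3 + 2*a²)) = 3 + (-3 + a + 2*a²) = a + 2*a²)
(G(4, -1 - 1*1) - 1*(-9))*M(j(6)) = (4² - 1*(-9))*(6*(1 + 2*6)) = (16 + 9)*(6*(1 + 12)) = 25*(6*13) = 25*78 = 1950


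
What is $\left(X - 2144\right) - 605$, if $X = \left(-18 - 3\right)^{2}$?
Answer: $-2308$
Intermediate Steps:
$X = 441$ ($X = \left(-21\right)^{2} = 441$)
$\left(X - 2144\right) - 605 = \left(441 - 2144\right) - 605 = -1703 - 605 = -2308$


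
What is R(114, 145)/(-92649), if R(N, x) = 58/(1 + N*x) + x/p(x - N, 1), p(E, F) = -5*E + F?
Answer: 796021/78621138442 ≈ 1.0125e-5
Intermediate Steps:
p(E, F) = F - 5*E
R(N, x) = 58/(1 + N*x) + x/(1 - 5*x + 5*N) (R(N, x) = 58/(1 + N*x) + x/(1 - 5*(x - N)) = 58/(1 + N*x) + x/(1 + (-5*x + 5*N)) = 58/(1 + N*x) + x/(1 - 5*x + 5*N))
R(114, 145)/(-92649) = ((-58 - 290*114 + 289*145 - 1*114*145²)/((1 + 114*145)*(-1 - 5*114 + 5*145)))/(-92649) = ((-58 - 33060 + 41905 - 1*114*21025)/((1 + 16530)*(-1 - 570 + 725)))*(-1/92649) = ((-58 - 33060 + 41905 - 2396850)/(16531*154))*(-1/92649) = ((1/16531)*(1/154)*(-2388063))*(-1/92649) = -2388063/2545774*(-1/92649) = 796021/78621138442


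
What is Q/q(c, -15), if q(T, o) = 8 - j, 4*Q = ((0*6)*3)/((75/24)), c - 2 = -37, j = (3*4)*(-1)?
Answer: 0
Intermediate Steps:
j = -12 (j = 12*(-1) = -12)
c = -35 (c = 2 - 37 = -35)
Q = 0 (Q = (((0*6)*3)/((75/24)))/4 = ((0*3)/((75*(1/24))))/4 = (0/(25/8))/4 = (0*(8/25))/4 = (1/4)*0 = 0)
q(T, o) = 20 (q(T, o) = 8 - 1*(-12) = 8 + 12 = 20)
Q/q(c, -15) = 0/20 = (1/20)*0 = 0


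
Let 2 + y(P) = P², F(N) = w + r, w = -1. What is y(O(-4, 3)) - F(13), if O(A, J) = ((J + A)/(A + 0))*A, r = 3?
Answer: -3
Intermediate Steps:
O(A, J) = A + J (O(A, J) = ((A + J)/A)*A = A + J)
F(N) = 2 (F(N) = -1 + 3 = 2)
y(P) = -2 + P²
y(O(-4, 3)) - F(13) = (-2 + (-4 + 3)²) - 1*2 = (-2 + (-1)²) - 2 = (-2 + 1) - 2 = -1 - 2 = -3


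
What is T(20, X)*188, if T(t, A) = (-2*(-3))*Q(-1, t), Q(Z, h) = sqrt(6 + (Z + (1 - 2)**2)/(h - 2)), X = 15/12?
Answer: 1128*sqrt(6) ≈ 2763.0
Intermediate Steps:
X = 5/4 (X = 15*(1/12) = 5/4 ≈ 1.2500)
Q(Z, h) = sqrt(6 + (1 + Z)/(-2 + h)) (Q(Z, h) = sqrt(6 + (Z + (-1)**2)/(-2 + h)) = sqrt(6 + (Z + 1)/(-2 + h)) = sqrt(6 + (1 + Z)/(-2 + h)))
T(t, A) = 6*sqrt((-12 + 6*t)/(-2 + t)) (T(t, A) = (-2*(-3))*sqrt((-11 - 1 + 6*t)/(-2 + t)) = 6*sqrt((-12 + 6*t)/(-2 + t)))
T(20, X)*188 = (6*sqrt(6))*188 = 1128*sqrt(6)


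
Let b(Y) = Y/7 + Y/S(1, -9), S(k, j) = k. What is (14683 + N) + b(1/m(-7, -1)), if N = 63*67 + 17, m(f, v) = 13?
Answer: 1721819/91 ≈ 18921.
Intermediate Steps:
N = 4238 (N = 4221 + 17 = 4238)
b(Y) = 8*Y/7 (b(Y) = Y/7 + Y/1 = Y*(⅐) + Y*1 = Y/7 + Y = 8*Y/7)
(14683 + N) + b(1/m(-7, -1)) = (14683 + 4238) + (8/7)/13 = 18921 + (8/7)*(1/13) = 18921 + 8/91 = 1721819/91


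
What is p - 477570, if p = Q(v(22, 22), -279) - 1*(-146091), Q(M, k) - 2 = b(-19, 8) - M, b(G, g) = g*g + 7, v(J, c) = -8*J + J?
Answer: -331252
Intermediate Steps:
v(J, c) = -7*J
b(G, g) = 7 + g² (b(G, g) = g² + 7 = 7 + g²)
Q(M, k) = 73 - M (Q(M, k) = 2 + ((7 + 8²) - M) = 2 + ((7 + 64) - M) = 2 + (71 - M) = 73 - M)
p = 146318 (p = (73 - (-7)*22) - 1*(-146091) = (73 - 1*(-154)) + 146091 = (73 + 154) + 146091 = 227 + 146091 = 146318)
p - 477570 = 146318 - 477570 = -331252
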